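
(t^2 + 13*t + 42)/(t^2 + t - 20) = (t^2 + 13*t + 42)/(t^2 + t - 20)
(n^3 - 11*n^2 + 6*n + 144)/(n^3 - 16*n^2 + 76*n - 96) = (n + 3)/(n - 2)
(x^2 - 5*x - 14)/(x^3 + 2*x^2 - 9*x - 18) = (x - 7)/(x^2 - 9)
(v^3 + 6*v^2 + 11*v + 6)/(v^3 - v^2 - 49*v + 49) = (v^3 + 6*v^2 + 11*v + 6)/(v^3 - v^2 - 49*v + 49)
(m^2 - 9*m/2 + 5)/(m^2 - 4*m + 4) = (m - 5/2)/(m - 2)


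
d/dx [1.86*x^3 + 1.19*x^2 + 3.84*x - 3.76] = 5.58*x^2 + 2.38*x + 3.84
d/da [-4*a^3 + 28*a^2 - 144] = 4*a*(14 - 3*a)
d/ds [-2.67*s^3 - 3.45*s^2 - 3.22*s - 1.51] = -8.01*s^2 - 6.9*s - 3.22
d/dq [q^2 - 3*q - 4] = 2*q - 3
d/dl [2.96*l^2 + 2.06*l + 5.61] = 5.92*l + 2.06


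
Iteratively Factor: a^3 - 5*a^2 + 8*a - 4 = (a - 2)*(a^2 - 3*a + 2) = (a - 2)*(a - 1)*(a - 2)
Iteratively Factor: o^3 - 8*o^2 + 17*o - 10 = (o - 5)*(o^2 - 3*o + 2) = (o - 5)*(o - 2)*(o - 1)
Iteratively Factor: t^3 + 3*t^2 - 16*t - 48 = (t + 4)*(t^2 - t - 12) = (t - 4)*(t + 4)*(t + 3)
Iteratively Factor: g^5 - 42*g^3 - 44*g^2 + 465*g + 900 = (g + 3)*(g^4 - 3*g^3 - 33*g^2 + 55*g + 300) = (g - 5)*(g + 3)*(g^3 + 2*g^2 - 23*g - 60) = (g - 5)*(g + 3)^2*(g^2 - g - 20) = (g - 5)*(g + 3)^2*(g + 4)*(g - 5)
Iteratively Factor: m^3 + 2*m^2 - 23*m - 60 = (m - 5)*(m^2 + 7*m + 12) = (m - 5)*(m + 4)*(m + 3)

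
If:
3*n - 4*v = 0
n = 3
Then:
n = 3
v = 9/4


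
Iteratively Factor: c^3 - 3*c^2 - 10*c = (c - 5)*(c^2 + 2*c) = (c - 5)*(c + 2)*(c)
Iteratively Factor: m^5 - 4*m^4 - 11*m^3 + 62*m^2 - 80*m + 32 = (m + 4)*(m^4 - 8*m^3 + 21*m^2 - 22*m + 8) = (m - 1)*(m + 4)*(m^3 - 7*m^2 + 14*m - 8) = (m - 4)*(m - 1)*(m + 4)*(m^2 - 3*m + 2) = (m - 4)*(m - 2)*(m - 1)*(m + 4)*(m - 1)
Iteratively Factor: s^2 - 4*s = (s)*(s - 4)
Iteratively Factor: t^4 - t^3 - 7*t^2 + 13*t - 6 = (t + 3)*(t^3 - 4*t^2 + 5*t - 2) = (t - 2)*(t + 3)*(t^2 - 2*t + 1) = (t - 2)*(t - 1)*(t + 3)*(t - 1)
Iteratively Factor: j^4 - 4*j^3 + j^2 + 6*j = (j)*(j^3 - 4*j^2 + j + 6) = j*(j + 1)*(j^2 - 5*j + 6) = j*(j - 2)*(j + 1)*(j - 3)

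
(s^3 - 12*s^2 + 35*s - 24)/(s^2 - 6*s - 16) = (s^2 - 4*s + 3)/(s + 2)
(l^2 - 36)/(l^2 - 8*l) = (l^2 - 36)/(l*(l - 8))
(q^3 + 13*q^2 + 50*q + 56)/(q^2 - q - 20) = (q^2 + 9*q + 14)/(q - 5)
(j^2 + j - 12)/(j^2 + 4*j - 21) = (j + 4)/(j + 7)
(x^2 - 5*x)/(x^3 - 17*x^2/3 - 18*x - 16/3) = 3*x*(5 - x)/(-3*x^3 + 17*x^2 + 54*x + 16)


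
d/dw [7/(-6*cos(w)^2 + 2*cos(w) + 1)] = 14*(1 - 6*cos(w))*sin(w)/(-6*cos(w)^2 + 2*cos(w) + 1)^2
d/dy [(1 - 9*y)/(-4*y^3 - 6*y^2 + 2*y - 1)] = (-72*y^3 - 42*y^2 + 12*y + 7)/(16*y^6 + 48*y^5 + 20*y^4 - 16*y^3 + 16*y^2 - 4*y + 1)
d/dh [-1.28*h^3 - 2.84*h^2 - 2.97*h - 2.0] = -3.84*h^2 - 5.68*h - 2.97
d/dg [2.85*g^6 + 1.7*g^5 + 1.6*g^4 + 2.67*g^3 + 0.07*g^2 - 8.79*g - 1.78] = 17.1*g^5 + 8.5*g^4 + 6.4*g^3 + 8.01*g^2 + 0.14*g - 8.79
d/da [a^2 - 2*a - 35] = 2*a - 2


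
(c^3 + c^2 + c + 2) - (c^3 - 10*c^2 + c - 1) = 11*c^2 + 3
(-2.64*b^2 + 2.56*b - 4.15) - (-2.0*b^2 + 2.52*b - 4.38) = -0.64*b^2 + 0.04*b + 0.23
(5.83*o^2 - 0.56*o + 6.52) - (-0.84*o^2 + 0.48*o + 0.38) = 6.67*o^2 - 1.04*o + 6.14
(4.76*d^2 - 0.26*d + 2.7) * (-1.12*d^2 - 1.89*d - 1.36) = -5.3312*d^4 - 8.7052*d^3 - 9.0062*d^2 - 4.7494*d - 3.672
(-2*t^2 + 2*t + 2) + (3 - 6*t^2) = -8*t^2 + 2*t + 5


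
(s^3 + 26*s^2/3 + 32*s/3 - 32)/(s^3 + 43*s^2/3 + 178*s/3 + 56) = (3*s^2 + 8*s - 16)/(3*s^2 + 25*s + 28)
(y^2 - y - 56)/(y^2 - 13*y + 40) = (y + 7)/(y - 5)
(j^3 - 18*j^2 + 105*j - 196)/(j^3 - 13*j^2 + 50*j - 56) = (j - 7)/(j - 2)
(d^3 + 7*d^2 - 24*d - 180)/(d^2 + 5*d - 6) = (d^2 + d - 30)/(d - 1)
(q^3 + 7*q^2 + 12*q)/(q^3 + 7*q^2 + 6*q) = (q^2 + 7*q + 12)/(q^2 + 7*q + 6)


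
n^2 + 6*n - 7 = (n - 1)*(n + 7)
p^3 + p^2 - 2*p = p*(p - 1)*(p + 2)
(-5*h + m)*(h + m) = -5*h^2 - 4*h*m + m^2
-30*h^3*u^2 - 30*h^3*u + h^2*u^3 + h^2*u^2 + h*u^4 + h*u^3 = u*(-5*h + u)*(6*h + u)*(h*u + h)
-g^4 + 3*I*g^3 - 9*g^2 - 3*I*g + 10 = (g - 5*I)*(g + 2*I)*(-I*g - I)*(-I*g + I)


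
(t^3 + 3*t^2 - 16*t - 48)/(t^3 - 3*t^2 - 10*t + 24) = (t + 4)/(t - 2)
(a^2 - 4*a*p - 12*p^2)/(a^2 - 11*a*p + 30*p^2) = (-a - 2*p)/(-a + 5*p)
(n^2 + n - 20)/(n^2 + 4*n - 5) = (n - 4)/(n - 1)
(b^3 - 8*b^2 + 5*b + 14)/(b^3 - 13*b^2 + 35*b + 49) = (b - 2)/(b - 7)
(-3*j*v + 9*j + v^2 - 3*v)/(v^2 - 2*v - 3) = (-3*j + v)/(v + 1)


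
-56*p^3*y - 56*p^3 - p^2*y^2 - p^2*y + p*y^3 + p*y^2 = (-8*p + y)*(7*p + y)*(p*y + p)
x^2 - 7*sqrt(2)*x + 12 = (x - 6*sqrt(2))*(x - sqrt(2))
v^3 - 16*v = v*(v - 4)*(v + 4)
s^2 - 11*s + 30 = (s - 6)*(s - 5)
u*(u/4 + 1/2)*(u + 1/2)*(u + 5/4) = u^4/4 + 15*u^3/16 + 33*u^2/32 + 5*u/16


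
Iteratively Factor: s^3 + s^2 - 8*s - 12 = (s - 3)*(s^2 + 4*s + 4) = (s - 3)*(s + 2)*(s + 2)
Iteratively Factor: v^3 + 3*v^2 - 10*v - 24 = (v - 3)*(v^2 + 6*v + 8) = (v - 3)*(v + 2)*(v + 4)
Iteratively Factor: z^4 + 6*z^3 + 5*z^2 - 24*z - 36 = (z - 2)*(z^3 + 8*z^2 + 21*z + 18) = (z - 2)*(z + 2)*(z^2 + 6*z + 9) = (z - 2)*(z + 2)*(z + 3)*(z + 3)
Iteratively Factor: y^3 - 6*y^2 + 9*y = (y - 3)*(y^2 - 3*y) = (y - 3)^2*(y)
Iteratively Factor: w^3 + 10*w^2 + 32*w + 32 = (w + 4)*(w^2 + 6*w + 8) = (w + 4)^2*(w + 2)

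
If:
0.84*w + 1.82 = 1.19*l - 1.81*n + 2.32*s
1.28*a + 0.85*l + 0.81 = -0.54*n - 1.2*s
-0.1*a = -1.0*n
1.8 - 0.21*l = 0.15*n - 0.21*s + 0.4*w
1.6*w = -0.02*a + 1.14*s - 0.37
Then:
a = -1.50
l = 11.68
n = -0.15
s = -7.28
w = -5.40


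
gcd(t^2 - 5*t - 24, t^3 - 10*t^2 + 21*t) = 1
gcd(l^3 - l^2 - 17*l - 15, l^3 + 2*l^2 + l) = l + 1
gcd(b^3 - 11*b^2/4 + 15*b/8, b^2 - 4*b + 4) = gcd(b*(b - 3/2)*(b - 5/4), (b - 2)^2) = 1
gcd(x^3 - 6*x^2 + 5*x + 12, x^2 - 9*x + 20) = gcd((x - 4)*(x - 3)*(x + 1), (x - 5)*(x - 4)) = x - 4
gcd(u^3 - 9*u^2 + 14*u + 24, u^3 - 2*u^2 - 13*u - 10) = u + 1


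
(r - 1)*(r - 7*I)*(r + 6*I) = r^3 - r^2 - I*r^2 + 42*r + I*r - 42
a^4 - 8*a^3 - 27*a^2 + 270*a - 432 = (a - 8)*(a - 3)^2*(a + 6)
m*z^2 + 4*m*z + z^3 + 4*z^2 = z*(m + z)*(z + 4)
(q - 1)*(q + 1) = q^2 - 1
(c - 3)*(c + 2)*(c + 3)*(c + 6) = c^4 + 8*c^3 + 3*c^2 - 72*c - 108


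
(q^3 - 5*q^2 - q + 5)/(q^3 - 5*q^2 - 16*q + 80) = (q^2 - 1)/(q^2 - 16)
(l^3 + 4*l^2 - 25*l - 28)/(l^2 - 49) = (l^2 - 3*l - 4)/(l - 7)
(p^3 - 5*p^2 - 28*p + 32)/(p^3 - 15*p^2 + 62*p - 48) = (p + 4)/(p - 6)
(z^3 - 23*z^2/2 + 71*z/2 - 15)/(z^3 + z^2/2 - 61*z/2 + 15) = (z - 6)/(z + 6)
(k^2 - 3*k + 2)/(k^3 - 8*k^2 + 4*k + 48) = (k^2 - 3*k + 2)/(k^3 - 8*k^2 + 4*k + 48)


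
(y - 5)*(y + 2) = y^2 - 3*y - 10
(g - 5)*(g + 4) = g^2 - g - 20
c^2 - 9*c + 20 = (c - 5)*(c - 4)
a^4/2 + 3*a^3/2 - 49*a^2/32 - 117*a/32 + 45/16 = (a/2 + 1)*(a - 5/4)*(a - 3/4)*(a + 3)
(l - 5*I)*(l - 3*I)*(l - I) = l^3 - 9*I*l^2 - 23*l + 15*I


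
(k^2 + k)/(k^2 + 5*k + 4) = k/(k + 4)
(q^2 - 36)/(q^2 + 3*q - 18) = (q - 6)/(q - 3)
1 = 1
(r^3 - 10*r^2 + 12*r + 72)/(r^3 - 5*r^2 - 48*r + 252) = (r + 2)/(r + 7)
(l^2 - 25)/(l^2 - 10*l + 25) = (l + 5)/(l - 5)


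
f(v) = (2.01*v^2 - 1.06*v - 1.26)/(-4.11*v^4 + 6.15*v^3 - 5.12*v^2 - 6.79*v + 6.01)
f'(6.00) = 0.01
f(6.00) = -0.02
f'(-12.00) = -0.00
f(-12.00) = -0.00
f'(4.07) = 0.02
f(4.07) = -0.03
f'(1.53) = -0.06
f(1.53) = -0.11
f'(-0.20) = -0.34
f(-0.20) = -0.14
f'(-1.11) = -1.42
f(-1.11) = -0.32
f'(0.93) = -1.78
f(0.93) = 0.18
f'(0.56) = -6.28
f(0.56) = -0.96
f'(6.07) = 0.01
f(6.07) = -0.01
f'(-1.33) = -0.34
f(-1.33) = -0.17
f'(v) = (4.02*v - 1.06)/(-4.11*v^4 + 6.15*v^3 - 5.12*v^2 - 6.79*v + 6.01) + (2.01*v^2 - 1.06*v - 1.26)*(16.44*v^3 - 18.45*v^2 + 10.24*v + 6.79)/(-4.11*v^4 + 6.15*v^3 - 5.12*v^2 - 6.79*v + 6.01)^2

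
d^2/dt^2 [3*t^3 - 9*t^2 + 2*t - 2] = 18*t - 18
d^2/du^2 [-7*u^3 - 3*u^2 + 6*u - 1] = -42*u - 6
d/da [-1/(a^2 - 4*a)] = 2*(a - 2)/(a^2*(a - 4)^2)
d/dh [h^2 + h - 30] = 2*h + 1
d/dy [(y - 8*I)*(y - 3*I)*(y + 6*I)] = 3*y^2 - 10*I*y + 42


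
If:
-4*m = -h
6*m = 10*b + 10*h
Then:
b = -17*m/5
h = 4*m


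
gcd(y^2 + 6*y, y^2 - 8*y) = y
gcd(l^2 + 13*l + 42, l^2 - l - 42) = l + 6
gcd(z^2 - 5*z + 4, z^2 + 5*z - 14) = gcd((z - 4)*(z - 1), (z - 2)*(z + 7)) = 1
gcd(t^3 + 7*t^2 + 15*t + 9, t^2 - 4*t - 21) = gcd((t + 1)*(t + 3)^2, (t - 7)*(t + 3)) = t + 3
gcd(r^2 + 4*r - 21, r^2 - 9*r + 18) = r - 3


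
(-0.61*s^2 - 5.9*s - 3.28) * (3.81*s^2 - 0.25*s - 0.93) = -2.3241*s^4 - 22.3265*s^3 - 10.4545*s^2 + 6.307*s + 3.0504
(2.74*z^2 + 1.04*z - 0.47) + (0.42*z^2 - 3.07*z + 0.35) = 3.16*z^2 - 2.03*z - 0.12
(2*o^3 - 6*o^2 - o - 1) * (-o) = -2*o^4 + 6*o^3 + o^2 + o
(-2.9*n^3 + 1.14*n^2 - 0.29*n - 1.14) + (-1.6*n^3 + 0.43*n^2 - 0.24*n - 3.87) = -4.5*n^3 + 1.57*n^2 - 0.53*n - 5.01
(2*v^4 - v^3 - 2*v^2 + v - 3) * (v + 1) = 2*v^5 + v^4 - 3*v^3 - v^2 - 2*v - 3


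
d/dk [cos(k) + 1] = -sin(k)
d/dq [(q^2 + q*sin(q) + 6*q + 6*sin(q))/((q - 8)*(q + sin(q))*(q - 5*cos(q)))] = (-5*q^2*sin(q) - q^2 + 10*q*sin(q) - 12*q + 240*sin(q) + 70*cos(q) + 48)/((q - 8)^2*(q - 5*cos(q))^2)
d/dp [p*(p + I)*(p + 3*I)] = 3*p^2 + 8*I*p - 3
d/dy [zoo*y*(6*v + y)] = zoo*(v + y)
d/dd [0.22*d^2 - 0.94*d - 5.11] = 0.44*d - 0.94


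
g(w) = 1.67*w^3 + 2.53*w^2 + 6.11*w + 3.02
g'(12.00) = 788.27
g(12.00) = 3326.42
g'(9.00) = 457.46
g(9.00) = 1480.37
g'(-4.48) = 83.99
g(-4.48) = -123.73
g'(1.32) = 21.52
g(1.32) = 19.33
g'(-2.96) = 35.03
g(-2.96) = -36.21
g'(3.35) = 79.29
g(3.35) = 114.67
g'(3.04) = 67.79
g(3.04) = 91.89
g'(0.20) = 7.32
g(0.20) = 4.36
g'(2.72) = 56.94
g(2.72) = 71.96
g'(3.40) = 81.23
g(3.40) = 118.68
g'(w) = 5.01*w^2 + 5.06*w + 6.11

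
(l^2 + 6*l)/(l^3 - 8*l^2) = (l + 6)/(l*(l - 8))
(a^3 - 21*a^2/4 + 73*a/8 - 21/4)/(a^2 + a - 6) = (8*a^2 - 26*a + 21)/(8*(a + 3))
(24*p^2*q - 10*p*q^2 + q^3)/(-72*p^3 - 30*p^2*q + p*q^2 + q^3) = q*(-4*p + q)/(12*p^2 + 7*p*q + q^2)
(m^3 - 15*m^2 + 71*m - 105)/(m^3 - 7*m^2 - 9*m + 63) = (m - 5)/(m + 3)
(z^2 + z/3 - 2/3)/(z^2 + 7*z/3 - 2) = (z + 1)/(z + 3)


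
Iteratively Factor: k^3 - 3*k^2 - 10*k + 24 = (k - 2)*(k^2 - k - 12) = (k - 4)*(k - 2)*(k + 3)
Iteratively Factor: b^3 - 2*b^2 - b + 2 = (b - 2)*(b^2 - 1) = (b - 2)*(b - 1)*(b + 1)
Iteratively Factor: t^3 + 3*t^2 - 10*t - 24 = (t + 2)*(t^2 + t - 12) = (t - 3)*(t + 2)*(t + 4)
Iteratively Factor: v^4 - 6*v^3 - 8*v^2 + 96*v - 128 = (v - 4)*(v^3 - 2*v^2 - 16*v + 32) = (v - 4)*(v - 2)*(v^2 - 16) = (v - 4)^2*(v - 2)*(v + 4)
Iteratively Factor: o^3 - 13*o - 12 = (o + 3)*(o^2 - 3*o - 4) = (o - 4)*(o + 3)*(o + 1)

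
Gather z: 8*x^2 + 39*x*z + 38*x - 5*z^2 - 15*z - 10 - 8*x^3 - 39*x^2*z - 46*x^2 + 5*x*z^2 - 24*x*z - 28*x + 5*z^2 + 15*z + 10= -8*x^3 - 38*x^2 + 5*x*z^2 + 10*x + z*(-39*x^2 + 15*x)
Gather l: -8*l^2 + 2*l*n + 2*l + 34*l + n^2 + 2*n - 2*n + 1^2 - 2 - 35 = -8*l^2 + l*(2*n + 36) + n^2 - 36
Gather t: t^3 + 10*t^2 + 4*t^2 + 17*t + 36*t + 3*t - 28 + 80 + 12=t^3 + 14*t^2 + 56*t + 64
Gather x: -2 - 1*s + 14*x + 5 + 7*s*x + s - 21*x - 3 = x*(7*s - 7)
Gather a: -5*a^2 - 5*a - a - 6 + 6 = -5*a^2 - 6*a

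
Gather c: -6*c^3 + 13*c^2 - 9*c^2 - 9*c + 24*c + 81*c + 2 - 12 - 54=-6*c^3 + 4*c^2 + 96*c - 64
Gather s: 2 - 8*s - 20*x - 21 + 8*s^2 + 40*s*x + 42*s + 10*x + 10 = 8*s^2 + s*(40*x + 34) - 10*x - 9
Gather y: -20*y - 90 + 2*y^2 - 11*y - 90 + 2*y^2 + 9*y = 4*y^2 - 22*y - 180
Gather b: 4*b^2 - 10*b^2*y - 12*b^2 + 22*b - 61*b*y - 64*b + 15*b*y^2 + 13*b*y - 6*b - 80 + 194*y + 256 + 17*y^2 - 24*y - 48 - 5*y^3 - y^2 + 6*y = b^2*(-10*y - 8) + b*(15*y^2 - 48*y - 48) - 5*y^3 + 16*y^2 + 176*y + 128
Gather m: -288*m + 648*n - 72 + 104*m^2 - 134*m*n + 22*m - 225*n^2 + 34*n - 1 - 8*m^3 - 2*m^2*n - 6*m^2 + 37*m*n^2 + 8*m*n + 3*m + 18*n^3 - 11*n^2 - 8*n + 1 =-8*m^3 + m^2*(98 - 2*n) + m*(37*n^2 - 126*n - 263) + 18*n^3 - 236*n^2 + 674*n - 72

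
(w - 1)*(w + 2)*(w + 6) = w^3 + 7*w^2 + 4*w - 12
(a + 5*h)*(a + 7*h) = a^2 + 12*a*h + 35*h^2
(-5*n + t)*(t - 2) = -5*n*t + 10*n + t^2 - 2*t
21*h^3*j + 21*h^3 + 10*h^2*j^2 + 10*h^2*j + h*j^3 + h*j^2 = (3*h + j)*(7*h + j)*(h*j + h)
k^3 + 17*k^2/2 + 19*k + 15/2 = (k + 1/2)*(k + 3)*(k + 5)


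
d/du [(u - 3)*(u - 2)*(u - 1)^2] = 4*u^3 - 21*u^2 + 34*u - 17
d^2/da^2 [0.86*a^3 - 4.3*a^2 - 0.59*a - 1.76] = 5.16*a - 8.6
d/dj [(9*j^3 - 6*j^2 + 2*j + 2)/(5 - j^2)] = (-9*j^4 + 137*j^2 - 56*j + 10)/(j^4 - 10*j^2 + 25)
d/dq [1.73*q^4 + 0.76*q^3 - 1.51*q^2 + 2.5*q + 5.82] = 6.92*q^3 + 2.28*q^2 - 3.02*q + 2.5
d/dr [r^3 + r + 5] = 3*r^2 + 1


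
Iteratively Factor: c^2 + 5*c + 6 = (c + 3)*(c + 2)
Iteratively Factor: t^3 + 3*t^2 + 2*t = (t + 1)*(t^2 + 2*t) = t*(t + 1)*(t + 2)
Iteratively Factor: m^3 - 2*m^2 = (m - 2)*(m^2) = m*(m - 2)*(m)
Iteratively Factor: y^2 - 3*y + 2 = (y - 2)*(y - 1)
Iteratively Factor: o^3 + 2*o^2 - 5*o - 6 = (o + 1)*(o^2 + o - 6) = (o + 1)*(o + 3)*(o - 2)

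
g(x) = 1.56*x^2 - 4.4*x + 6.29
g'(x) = 3.12*x - 4.4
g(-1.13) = 13.25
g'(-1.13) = -7.93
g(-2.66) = 29.03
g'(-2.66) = -12.70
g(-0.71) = 10.20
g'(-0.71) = -6.62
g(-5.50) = 77.68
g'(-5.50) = -21.56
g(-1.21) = 13.90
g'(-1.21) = -8.18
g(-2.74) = 30.06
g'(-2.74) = -12.95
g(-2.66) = 29.03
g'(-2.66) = -12.70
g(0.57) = 4.29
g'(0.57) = -2.62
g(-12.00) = 283.73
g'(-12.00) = -41.84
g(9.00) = 93.05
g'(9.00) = 23.68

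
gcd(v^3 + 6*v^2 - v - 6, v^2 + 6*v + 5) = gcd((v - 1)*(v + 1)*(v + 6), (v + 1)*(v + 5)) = v + 1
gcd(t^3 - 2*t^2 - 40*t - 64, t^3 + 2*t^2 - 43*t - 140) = t + 4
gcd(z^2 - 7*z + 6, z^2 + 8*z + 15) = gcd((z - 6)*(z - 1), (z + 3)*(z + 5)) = 1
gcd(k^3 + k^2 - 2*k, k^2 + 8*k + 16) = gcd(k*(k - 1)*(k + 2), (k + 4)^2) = 1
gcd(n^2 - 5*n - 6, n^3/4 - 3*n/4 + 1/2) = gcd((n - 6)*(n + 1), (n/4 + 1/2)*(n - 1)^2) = 1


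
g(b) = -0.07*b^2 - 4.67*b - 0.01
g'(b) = -0.14*b - 4.67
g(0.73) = -3.46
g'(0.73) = -4.77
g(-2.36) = 10.62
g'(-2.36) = -4.34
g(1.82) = -8.74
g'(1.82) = -4.92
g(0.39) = -1.84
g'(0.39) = -4.72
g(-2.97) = 13.24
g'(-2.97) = -4.25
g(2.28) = -11.02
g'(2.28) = -4.99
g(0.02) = -0.10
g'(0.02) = -4.67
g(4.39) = -21.86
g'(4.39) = -5.28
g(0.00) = -0.01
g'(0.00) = -4.67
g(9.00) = -47.71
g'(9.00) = -5.93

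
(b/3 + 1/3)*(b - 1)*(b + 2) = b^3/3 + 2*b^2/3 - b/3 - 2/3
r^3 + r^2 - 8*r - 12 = (r - 3)*(r + 2)^2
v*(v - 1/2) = v^2 - v/2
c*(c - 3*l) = c^2 - 3*c*l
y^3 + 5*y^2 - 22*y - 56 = (y - 4)*(y + 2)*(y + 7)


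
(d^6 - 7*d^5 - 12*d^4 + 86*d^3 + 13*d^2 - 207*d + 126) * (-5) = -5*d^6 + 35*d^5 + 60*d^4 - 430*d^3 - 65*d^2 + 1035*d - 630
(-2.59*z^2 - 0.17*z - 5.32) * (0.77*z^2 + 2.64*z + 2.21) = -1.9943*z^4 - 6.9685*z^3 - 10.2691*z^2 - 14.4205*z - 11.7572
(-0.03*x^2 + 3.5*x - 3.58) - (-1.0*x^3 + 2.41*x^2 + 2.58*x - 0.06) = 1.0*x^3 - 2.44*x^2 + 0.92*x - 3.52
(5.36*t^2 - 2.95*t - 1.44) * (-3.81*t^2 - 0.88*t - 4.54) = -20.4216*t^4 + 6.5227*t^3 - 16.252*t^2 + 14.6602*t + 6.5376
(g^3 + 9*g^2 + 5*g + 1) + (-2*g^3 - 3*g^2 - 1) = -g^3 + 6*g^2 + 5*g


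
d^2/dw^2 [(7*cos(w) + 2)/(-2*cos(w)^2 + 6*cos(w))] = (29*sin(w)^4/cos(w)^3 - 7*sin(w)^2 - 25 + 64/cos(w) + 36/cos(w)^2 - 65/cos(w)^3)/(2*(cos(w) - 3)^3)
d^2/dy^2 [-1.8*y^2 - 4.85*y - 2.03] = -3.60000000000000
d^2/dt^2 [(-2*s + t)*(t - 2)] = 2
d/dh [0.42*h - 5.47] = 0.420000000000000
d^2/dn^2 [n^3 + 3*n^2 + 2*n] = 6*n + 6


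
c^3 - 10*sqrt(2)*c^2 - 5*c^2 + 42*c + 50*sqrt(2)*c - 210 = (c - 5)*(c - 7*sqrt(2))*(c - 3*sqrt(2))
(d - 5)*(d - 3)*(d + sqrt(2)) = d^3 - 8*d^2 + sqrt(2)*d^2 - 8*sqrt(2)*d + 15*d + 15*sqrt(2)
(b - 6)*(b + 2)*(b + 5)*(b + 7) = b^4 + 8*b^3 - 25*b^2 - 284*b - 420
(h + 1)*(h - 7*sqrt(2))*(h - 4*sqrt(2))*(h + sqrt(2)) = h^4 - 10*sqrt(2)*h^3 + h^3 - 10*sqrt(2)*h^2 + 34*h^2 + 34*h + 56*sqrt(2)*h + 56*sqrt(2)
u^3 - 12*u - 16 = (u - 4)*(u + 2)^2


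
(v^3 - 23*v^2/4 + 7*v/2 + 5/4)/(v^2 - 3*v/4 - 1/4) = v - 5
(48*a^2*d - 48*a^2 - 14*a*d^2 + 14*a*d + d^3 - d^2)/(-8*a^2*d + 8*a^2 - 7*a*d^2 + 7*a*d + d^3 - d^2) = (-6*a + d)/(a + d)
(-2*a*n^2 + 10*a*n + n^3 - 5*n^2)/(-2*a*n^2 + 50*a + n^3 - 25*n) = n/(n + 5)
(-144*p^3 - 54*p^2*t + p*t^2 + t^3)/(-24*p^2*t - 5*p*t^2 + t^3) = (6*p + t)/t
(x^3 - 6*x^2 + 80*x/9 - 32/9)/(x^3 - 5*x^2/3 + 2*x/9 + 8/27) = 3*(x - 4)/(3*x + 1)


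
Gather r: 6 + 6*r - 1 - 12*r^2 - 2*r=-12*r^2 + 4*r + 5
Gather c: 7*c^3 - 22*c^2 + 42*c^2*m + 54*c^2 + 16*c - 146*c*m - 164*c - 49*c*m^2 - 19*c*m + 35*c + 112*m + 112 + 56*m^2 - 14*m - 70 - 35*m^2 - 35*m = 7*c^3 + c^2*(42*m + 32) + c*(-49*m^2 - 165*m - 113) + 21*m^2 + 63*m + 42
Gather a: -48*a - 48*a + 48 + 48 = 96 - 96*a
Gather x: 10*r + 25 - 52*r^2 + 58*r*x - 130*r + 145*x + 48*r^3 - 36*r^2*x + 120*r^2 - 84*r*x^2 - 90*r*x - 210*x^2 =48*r^3 + 68*r^2 - 120*r + x^2*(-84*r - 210) + x*(-36*r^2 - 32*r + 145) + 25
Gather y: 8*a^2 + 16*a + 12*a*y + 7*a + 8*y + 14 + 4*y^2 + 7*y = 8*a^2 + 23*a + 4*y^2 + y*(12*a + 15) + 14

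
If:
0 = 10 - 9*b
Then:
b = 10/9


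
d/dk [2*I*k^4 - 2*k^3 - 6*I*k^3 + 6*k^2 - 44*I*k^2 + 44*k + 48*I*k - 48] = 8*I*k^3 + k^2*(-6 - 18*I) + k*(12 - 88*I) + 44 + 48*I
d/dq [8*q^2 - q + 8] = 16*q - 1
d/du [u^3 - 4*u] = 3*u^2 - 4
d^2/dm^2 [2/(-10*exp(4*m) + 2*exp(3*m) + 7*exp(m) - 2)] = 2*(-2*(-40*exp(3*m) + 6*exp(2*m) + 7)^2*exp(m) + (160*exp(3*m) - 18*exp(2*m) - 7)*(10*exp(4*m) - 2*exp(3*m) - 7*exp(m) + 2))*exp(m)/(10*exp(4*m) - 2*exp(3*m) - 7*exp(m) + 2)^3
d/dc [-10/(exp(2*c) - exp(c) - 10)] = (20*exp(c) - 10)*exp(c)/(-exp(2*c) + exp(c) + 10)^2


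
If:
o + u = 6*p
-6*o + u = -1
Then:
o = u/6 + 1/6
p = 7*u/36 + 1/36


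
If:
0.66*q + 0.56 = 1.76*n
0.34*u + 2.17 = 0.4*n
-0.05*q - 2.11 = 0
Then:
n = -15.51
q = -42.20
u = -24.63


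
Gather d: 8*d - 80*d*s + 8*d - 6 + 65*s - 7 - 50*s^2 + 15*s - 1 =d*(16 - 80*s) - 50*s^2 + 80*s - 14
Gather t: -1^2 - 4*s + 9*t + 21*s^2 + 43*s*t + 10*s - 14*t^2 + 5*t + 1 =21*s^2 + 6*s - 14*t^2 + t*(43*s + 14)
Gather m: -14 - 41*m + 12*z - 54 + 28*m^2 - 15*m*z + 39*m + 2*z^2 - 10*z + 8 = 28*m^2 + m*(-15*z - 2) + 2*z^2 + 2*z - 60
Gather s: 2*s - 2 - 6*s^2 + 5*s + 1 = -6*s^2 + 7*s - 1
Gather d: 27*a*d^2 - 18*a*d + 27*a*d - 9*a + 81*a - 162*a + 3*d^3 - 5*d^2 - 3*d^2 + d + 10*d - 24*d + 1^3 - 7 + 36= -90*a + 3*d^3 + d^2*(27*a - 8) + d*(9*a - 13) + 30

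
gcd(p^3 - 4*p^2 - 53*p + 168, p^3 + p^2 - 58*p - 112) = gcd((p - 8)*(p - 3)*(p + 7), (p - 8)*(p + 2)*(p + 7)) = p^2 - p - 56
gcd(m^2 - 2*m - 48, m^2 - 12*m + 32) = m - 8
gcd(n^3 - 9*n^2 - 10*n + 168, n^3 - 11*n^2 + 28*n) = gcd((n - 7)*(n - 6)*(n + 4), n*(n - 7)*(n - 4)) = n - 7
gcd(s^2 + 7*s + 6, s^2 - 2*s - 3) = s + 1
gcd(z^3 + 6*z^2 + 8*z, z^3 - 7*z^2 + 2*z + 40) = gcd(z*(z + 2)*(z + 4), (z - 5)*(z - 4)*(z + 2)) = z + 2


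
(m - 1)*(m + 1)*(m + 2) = m^3 + 2*m^2 - m - 2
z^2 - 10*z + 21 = (z - 7)*(z - 3)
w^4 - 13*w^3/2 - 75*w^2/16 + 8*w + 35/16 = (w - 7)*(w - 1)*(w + 1/4)*(w + 5/4)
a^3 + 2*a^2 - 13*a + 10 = (a - 2)*(a - 1)*(a + 5)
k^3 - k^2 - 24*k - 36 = (k - 6)*(k + 2)*(k + 3)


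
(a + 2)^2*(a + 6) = a^3 + 10*a^2 + 28*a + 24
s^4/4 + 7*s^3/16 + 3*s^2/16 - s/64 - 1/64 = (s/4 + 1/4)*(s - 1/4)*(s + 1/2)^2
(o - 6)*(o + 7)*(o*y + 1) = o^3*y + o^2*y + o^2 - 42*o*y + o - 42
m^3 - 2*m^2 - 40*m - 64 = (m - 8)*(m + 2)*(m + 4)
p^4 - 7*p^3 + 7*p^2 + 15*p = p*(p - 5)*(p - 3)*(p + 1)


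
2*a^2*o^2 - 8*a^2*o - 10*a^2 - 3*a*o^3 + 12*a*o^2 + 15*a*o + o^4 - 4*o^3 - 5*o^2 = (-2*a + o)*(-a + o)*(o - 5)*(o + 1)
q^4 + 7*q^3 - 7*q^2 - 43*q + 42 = (q - 2)*(q - 1)*(q + 3)*(q + 7)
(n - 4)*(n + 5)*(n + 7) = n^3 + 8*n^2 - 13*n - 140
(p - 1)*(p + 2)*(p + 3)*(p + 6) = p^4 + 10*p^3 + 25*p^2 - 36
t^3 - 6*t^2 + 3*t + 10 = (t - 5)*(t - 2)*(t + 1)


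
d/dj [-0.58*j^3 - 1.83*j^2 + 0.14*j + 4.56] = -1.74*j^2 - 3.66*j + 0.14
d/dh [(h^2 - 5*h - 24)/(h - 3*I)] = (h^2 - 6*I*h + 24 + 15*I)/(h^2 - 6*I*h - 9)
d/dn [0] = 0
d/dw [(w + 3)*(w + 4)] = 2*w + 7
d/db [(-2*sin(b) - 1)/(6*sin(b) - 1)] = 8*cos(b)/(6*sin(b) - 1)^2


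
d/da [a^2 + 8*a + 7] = 2*a + 8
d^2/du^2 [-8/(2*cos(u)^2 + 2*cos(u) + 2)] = 4*(4*sin(u)^4 + sin(u)^2 - 19*cos(u)/4 + 3*cos(3*u)/4 - 5)/(-sin(u)^2 + cos(u) + 2)^3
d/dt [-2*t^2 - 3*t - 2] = -4*t - 3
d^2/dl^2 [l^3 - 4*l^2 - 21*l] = 6*l - 8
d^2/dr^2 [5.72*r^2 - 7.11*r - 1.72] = 11.4400000000000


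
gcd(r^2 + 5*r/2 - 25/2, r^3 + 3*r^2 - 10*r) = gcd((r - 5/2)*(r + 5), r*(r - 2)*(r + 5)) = r + 5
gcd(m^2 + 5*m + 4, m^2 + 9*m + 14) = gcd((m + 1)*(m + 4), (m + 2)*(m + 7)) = 1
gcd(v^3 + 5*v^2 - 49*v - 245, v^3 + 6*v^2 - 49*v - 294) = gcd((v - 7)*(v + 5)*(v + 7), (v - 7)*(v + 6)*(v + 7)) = v^2 - 49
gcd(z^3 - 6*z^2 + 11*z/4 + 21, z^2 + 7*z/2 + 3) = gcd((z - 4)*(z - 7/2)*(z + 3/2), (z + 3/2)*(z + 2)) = z + 3/2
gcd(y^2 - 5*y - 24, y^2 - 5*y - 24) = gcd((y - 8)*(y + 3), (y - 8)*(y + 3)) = y^2 - 5*y - 24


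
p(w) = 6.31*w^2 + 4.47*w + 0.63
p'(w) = 12.62*w + 4.47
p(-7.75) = 344.98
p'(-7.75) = -93.34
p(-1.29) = 5.36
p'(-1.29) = -11.81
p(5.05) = 184.12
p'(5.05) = 68.20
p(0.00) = 0.63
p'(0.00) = 4.47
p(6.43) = 290.26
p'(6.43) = 85.62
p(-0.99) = 2.39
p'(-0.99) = -8.02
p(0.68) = 6.59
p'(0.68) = 13.05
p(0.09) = 1.08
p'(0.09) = 5.61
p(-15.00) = 1353.33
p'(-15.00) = -184.83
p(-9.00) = 471.51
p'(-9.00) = -109.11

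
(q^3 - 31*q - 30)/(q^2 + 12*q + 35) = (q^2 - 5*q - 6)/(q + 7)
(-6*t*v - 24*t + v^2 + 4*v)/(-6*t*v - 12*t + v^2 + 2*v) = (v + 4)/(v + 2)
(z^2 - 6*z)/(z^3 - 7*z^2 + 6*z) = 1/(z - 1)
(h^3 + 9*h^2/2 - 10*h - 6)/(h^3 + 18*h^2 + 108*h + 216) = (h^2 - 3*h/2 - 1)/(h^2 + 12*h + 36)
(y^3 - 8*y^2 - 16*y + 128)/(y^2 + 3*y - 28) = (y^2 - 4*y - 32)/(y + 7)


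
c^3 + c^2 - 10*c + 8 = (c - 2)*(c - 1)*(c + 4)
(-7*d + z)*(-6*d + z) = 42*d^2 - 13*d*z + z^2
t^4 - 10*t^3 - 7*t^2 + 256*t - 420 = (t - 7)*(t - 6)*(t - 2)*(t + 5)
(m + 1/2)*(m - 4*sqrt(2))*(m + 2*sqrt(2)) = m^3 - 2*sqrt(2)*m^2 + m^2/2 - 16*m - sqrt(2)*m - 8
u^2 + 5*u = u*(u + 5)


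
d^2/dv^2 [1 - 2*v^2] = -4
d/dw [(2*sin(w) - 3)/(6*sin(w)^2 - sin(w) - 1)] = (-12*sin(w)^2 + 36*sin(w) - 5)*cos(w)/(-6*sin(w)^2 + sin(w) + 1)^2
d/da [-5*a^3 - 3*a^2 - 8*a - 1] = -15*a^2 - 6*a - 8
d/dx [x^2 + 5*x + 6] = 2*x + 5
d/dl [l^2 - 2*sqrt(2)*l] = 2*l - 2*sqrt(2)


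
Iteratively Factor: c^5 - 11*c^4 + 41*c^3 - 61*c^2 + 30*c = (c)*(c^4 - 11*c^3 + 41*c^2 - 61*c + 30) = c*(c - 1)*(c^3 - 10*c^2 + 31*c - 30) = c*(c - 5)*(c - 1)*(c^2 - 5*c + 6) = c*(c - 5)*(c - 2)*(c - 1)*(c - 3)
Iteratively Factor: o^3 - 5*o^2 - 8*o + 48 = (o - 4)*(o^2 - o - 12) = (o - 4)^2*(o + 3)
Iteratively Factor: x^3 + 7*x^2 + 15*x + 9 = (x + 3)*(x^2 + 4*x + 3) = (x + 3)^2*(x + 1)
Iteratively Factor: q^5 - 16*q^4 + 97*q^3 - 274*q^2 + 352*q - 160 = (q - 4)*(q^4 - 12*q^3 + 49*q^2 - 78*q + 40) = (q - 4)*(q - 2)*(q^3 - 10*q^2 + 29*q - 20) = (q - 5)*(q - 4)*(q - 2)*(q^2 - 5*q + 4) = (q - 5)*(q - 4)^2*(q - 2)*(q - 1)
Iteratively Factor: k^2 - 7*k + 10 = (k - 2)*(k - 5)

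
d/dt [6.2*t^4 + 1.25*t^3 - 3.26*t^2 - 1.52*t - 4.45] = 24.8*t^3 + 3.75*t^2 - 6.52*t - 1.52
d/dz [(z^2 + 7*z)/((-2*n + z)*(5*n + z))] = (z*(2*n - z)*(z + 7) - z*(5*n + z)*(z + 7) - (2*n - z)*(5*n + z)*(2*z + 7))/((2*n - z)^2*(5*n + z)^2)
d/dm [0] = 0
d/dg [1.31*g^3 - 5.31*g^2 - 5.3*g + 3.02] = 3.93*g^2 - 10.62*g - 5.3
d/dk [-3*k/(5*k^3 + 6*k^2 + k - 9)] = 3*(10*k^3 + 6*k^2 + 9)/(25*k^6 + 60*k^5 + 46*k^4 - 78*k^3 - 107*k^2 - 18*k + 81)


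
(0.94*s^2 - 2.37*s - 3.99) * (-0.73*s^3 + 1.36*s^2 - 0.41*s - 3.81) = -0.6862*s^5 + 3.0085*s^4 - 0.6959*s^3 - 8.0361*s^2 + 10.6656*s + 15.2019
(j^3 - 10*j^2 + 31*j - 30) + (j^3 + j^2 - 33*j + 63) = 2*j^3 - 9*j^2 - 2*j + 33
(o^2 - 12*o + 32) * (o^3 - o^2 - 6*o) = o^5 - 13*o^4 + 38*o^3 + 40*o^2 - 192*o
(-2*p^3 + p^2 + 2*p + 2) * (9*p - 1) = -18*p^4 + 11*p^3 + 17*p^2 + 16*p - 2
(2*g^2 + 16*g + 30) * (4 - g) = -2*g^3 - 8*g^2 + 34*g + 120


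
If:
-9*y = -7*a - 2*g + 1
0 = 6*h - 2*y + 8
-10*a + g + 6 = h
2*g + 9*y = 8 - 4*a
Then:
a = 1021/1383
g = 304/1383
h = -536/461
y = 236/461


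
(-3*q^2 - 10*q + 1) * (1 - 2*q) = 6*q^3 + 17*q^2 - 12*q + 1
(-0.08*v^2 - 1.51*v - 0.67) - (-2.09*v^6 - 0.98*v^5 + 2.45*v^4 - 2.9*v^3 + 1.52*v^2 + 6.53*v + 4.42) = 2.09*v^6 + 0.98*v^5 - 2.45*v^4 + 2.9*v^3 - 1.6*v^2 - 8.04*v - 5.09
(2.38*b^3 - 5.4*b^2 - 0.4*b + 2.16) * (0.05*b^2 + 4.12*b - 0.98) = 0.119*b^5 + 9.5356*b^4 - 24.6004*b^3 + 3.752*b^2 + 9.2912*b - 2.1168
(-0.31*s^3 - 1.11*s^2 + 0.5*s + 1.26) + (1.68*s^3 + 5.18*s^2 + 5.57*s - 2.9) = 1.37*s^3 + 4.07*s^2 + 6.07*s - 1.64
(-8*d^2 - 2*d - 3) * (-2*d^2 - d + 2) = 16*d^4 + 12*d^3 - 8*d^2 - d - 6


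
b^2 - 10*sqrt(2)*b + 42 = (b - 7*sqrt(2))*(b - 3*sqrt(2))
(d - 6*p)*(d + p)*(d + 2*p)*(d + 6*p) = d^4 + 3*d^3*p - 34*d^2*p^2 - 108*d*p^3 - 72*p^4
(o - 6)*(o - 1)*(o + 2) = o^3 - 5*o^2 - 8*o + 12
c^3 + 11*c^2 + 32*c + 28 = (c + 2)^2*(c + 7)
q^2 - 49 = (q - 7)*(q + 7)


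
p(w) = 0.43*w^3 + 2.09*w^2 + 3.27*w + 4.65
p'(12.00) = 239.19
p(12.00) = 1087.89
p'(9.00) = 145.38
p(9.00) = 516.84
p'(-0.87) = 0.61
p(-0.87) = 3.10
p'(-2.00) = 0.07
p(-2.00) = 3.03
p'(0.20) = 4.16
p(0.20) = 5.39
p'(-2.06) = 0.13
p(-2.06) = 3.02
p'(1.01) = 8.81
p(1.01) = 10.53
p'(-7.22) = 40.34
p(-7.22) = -71.85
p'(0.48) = 5.57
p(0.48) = 6.75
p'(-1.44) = -0.07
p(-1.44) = 2.99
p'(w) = 1.29*w^2 + 4.18*w + 3.27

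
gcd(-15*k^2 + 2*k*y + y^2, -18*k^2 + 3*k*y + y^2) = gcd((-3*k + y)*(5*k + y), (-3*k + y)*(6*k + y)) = -3*k + y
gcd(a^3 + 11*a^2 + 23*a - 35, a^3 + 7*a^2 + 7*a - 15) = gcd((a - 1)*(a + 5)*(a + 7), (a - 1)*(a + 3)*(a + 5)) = a^2 + 4*a - 5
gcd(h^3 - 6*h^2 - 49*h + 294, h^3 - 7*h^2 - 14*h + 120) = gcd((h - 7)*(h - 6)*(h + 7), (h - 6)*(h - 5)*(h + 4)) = h - 6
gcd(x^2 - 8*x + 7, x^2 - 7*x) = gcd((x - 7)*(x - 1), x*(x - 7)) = x - 7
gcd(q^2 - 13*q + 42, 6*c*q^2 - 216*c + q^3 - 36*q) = q - 6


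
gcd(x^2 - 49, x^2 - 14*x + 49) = x - 7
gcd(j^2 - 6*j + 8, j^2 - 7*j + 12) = j - 4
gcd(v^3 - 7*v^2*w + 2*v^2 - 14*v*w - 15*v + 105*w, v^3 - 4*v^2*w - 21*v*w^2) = v - 7*w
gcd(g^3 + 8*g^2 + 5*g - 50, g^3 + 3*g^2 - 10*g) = g^2 + 3*g - 10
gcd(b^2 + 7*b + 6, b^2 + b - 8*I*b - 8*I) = b + 1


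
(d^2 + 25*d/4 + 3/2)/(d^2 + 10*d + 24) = (d + 1/4)/(d + 4)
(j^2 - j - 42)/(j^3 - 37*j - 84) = (j + 6)/(j^2 + 7*j + 12)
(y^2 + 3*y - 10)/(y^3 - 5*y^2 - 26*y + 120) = (y - 2)/(y^2 - 10*y + 24)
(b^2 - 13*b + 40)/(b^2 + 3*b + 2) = (b^2 - 13*b + 40)/(b^2 + 3*b + 2)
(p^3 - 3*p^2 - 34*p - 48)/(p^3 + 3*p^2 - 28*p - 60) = (p^2 - 5*p - 24)/(p^2 + p - 30)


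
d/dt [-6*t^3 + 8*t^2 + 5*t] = -18*t^2 + 16*t + 5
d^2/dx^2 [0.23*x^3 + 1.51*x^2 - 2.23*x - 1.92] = 1.38*x + 3.02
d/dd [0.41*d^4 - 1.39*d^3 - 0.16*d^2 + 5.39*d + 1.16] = 1.64*d^3 - 4.17*d^2 - 0.32*d + 5.39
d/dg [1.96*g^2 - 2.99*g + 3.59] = 3.92*g - 2.99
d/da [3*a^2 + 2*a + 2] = 6*a + 2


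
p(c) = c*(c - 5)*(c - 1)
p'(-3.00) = 68.00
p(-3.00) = -96.00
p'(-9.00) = 356.00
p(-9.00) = -1260.00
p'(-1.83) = 37.01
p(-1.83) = -35.37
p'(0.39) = 0.78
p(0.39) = 1.10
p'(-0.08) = 5.98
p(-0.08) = -0.44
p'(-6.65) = 217.47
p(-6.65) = -592.66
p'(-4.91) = 136.24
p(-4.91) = -287.57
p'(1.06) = -4.35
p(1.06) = -0.25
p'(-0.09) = 6.10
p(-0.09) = -0.50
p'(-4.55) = 121.71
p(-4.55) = -241.16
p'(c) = c*(c - 5) + c*(c - 1) + (c - 5)*(c - 1)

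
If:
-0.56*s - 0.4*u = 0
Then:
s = -0.714285714285714*u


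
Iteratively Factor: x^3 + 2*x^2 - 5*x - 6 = (x + 1)*(x^2 + x - 6) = (x - 2)*(x + 1)*(x + 3)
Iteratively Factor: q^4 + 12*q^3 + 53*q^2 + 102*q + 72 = (q + 4)*(q^3 + 8*q^2 + 21*q + 18) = (q + 2)*(q + 4)*(q^2 + 6*q + 9) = (q + 2)*(q + 3)*(q + 4)*(q + 3)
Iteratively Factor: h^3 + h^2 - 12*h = (h - 3)*(h^2 + 4*h) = (h - 3)*(h + 4)*(h)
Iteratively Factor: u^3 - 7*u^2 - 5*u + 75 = (u + 3)*(u^2 - 10*u + 25) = (u - 5)*(u + 3)*(u - 5)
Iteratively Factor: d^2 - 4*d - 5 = (d + 1)*(d - 5)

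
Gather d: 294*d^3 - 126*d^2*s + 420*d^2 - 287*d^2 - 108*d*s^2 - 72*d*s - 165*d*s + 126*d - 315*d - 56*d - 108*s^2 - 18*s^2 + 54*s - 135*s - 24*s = 294*d^3 + d^2*(133 - 126*s) + d*(-108*s^2 - 237*s - 245) - 126*s^2 - 105*s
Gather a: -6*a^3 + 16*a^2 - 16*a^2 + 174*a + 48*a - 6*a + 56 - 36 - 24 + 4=-6*a^3 + 216*a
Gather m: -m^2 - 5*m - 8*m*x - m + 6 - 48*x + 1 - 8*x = -m^2 + m*(-8*x - 6) - 56*x + 7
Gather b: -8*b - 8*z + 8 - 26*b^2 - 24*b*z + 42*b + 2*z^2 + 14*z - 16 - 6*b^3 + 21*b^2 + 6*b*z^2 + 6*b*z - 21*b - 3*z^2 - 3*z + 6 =-6*b^3 - 5*b^2 + b*(6*z^2 - 18*z + 13) - z^2 + 3*z - 2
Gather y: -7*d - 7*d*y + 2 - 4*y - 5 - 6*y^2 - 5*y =-7*d - 6*y^2 + y*(-7*d - 9) - 3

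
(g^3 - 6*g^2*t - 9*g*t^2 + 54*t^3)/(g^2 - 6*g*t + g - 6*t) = (g^2 - 9*t^2)/(g + 1)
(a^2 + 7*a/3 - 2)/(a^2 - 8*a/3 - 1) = (-3*a^2 - 7*a + 6)/(-3*a^2 + 8*a + 3)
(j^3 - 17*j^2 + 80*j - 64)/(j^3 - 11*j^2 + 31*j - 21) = (j^2 - 16*j + 64)/(j^2 - 10*j + 21)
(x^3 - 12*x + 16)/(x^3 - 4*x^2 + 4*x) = (x + 4)/x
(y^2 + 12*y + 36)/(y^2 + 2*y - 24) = (y + 6)/(y - 4)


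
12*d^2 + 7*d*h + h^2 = (3*d + h)*(4*d + h)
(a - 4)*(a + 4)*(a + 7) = a^3 + 7*a^2 - 16*a - 112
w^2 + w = w*(w + 1)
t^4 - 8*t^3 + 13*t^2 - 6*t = t*(t - 6)*(t - 1)^2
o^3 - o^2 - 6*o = o*(o - 3)*(o + 2)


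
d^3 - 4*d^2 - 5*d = d*(d - 5)*(d + 1)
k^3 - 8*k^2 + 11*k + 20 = (k - 5)*(k - 4)*(k + 1)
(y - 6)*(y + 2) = y^2 - 4*y - 12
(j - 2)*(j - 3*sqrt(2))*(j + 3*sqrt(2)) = j^3 - 2*j^2 - 18*j + 36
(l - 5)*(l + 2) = l^2 - 3*l - 10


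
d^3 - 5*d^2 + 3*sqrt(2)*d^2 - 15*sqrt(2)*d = d*(d - 5)*(d + 3*sqrt(2))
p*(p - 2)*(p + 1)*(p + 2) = p^4 + p^3 - 4*p^2 - 4*p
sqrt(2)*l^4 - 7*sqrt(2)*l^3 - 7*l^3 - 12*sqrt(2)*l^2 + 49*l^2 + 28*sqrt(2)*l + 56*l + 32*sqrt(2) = (l - 8)*(l + 1)*(l - 4*sqrt(2))*(sqrt(2)*l + 1)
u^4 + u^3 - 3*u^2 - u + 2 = (u - 1)^2*(u + 1)*(u + 2)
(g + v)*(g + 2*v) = g^2 + 3*g*v + 2*v^2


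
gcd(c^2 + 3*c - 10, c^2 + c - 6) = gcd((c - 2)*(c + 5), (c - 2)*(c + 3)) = c - 2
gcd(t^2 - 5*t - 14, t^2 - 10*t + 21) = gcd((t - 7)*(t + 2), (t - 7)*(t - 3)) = t - 7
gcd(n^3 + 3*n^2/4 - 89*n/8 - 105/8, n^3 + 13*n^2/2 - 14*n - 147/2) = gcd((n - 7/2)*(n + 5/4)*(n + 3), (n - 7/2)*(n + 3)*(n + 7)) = n^2 - n/2 - 21/2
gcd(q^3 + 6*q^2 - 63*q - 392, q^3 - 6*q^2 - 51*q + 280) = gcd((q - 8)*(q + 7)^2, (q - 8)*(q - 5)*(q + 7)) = q^2 - q - 56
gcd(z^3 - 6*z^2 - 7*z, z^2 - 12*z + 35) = z - 7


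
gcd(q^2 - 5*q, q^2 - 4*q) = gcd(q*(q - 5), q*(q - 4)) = q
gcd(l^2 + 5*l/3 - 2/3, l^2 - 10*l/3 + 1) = l - 1/3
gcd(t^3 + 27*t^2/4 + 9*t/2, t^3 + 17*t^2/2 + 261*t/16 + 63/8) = t^2 + 27*t/4 + 9/2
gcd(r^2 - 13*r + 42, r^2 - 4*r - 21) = r - 7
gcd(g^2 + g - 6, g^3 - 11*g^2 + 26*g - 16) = g - 2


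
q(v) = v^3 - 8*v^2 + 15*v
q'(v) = 3*v^2 - 16*v + 15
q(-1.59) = -48.09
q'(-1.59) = 48.02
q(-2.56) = -107.61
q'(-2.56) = 75.62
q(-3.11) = -154.11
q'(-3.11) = 93.78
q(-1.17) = -30.10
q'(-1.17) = 37.83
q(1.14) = 8.18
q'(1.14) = 0.66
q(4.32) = -3.88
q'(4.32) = 1.87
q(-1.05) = -25.73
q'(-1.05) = 35.11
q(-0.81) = -17.93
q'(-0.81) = 29.93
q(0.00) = 0.00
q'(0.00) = 15.00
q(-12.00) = -3060.00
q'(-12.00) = 639.00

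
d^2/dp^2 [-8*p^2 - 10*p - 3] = -16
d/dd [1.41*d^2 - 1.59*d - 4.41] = 2.82*d - 1.59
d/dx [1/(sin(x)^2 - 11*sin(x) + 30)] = (11 - 2*sin(x))*cos(x)/(sin(x)^2 - 11*sin(x) + 30)^2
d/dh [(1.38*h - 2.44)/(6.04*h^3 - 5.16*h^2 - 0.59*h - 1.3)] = (-16.6704*h^3 + 51.3336*h^2 - 25.1808*h - 3.2336)/(36.4816*h^6 - 62.3328*h^5 + 19.4984*h^4 - 9.6152*h^3 + 13.7641*h^2 + 1.534*h + 1.69)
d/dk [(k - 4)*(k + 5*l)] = 2*k + 5*l - 4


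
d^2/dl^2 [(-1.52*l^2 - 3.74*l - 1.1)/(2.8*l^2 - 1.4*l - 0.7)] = (1.4210854715202e-14*l^4 - 70.56*l^3 - 69.6192*l^2 - 18.1104*l - 2.7832)/(21.952*l^6 - 32.928*l^5 + 13.72*l^3 - 2.058*l - 0.343)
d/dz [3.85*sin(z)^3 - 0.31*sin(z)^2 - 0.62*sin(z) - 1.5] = (11.55*sin(z)^2 - 0.62*sin(z) - 0.62)*cos(z)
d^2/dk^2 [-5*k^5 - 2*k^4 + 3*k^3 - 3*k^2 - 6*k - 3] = -100*k^3 - 24*k^2 + 18*k - 6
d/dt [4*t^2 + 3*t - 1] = 8*t + 3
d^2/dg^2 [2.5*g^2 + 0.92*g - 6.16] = 5.00000000000000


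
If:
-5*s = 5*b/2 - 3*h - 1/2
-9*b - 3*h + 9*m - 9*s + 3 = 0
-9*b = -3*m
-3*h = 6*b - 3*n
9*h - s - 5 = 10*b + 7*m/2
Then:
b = 6/5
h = 97/28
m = 18/5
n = 821/140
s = 221/140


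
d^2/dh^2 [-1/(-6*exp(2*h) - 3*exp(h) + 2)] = 3*(6*(4*exp(h) + 1)^2*exp(h) - (8*exp(h) + 1)*(6*exp(2*h) + 3*exp(h) - 2))*exp(h)/(6*exp(2*h) + 3*exp(h) - 2)^3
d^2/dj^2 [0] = 0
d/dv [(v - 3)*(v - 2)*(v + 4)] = 3*v^2 - 2*v - 14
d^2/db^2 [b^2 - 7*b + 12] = 2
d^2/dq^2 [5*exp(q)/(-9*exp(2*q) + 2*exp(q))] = (-405*exp(q) - 90)*exp(q)/(729*exp(3*q) - 486*exp(2*q) + 108*exp(q) - 8)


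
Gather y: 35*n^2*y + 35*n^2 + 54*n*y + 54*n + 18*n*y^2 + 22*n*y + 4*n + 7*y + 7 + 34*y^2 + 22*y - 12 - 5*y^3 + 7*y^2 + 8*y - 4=35*n^2 + 58*n - 5*y^3 + y^2*(18*n + 41) + y*(35*n^2 + 76*n + 37) - 9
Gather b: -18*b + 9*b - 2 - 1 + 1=-9*b - 2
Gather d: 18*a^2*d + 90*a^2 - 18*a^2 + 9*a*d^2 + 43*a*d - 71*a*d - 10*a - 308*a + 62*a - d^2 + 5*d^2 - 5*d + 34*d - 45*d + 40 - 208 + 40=72*a^2 - 256*a + d^2*(9*a + 4) + d*(18*a^2 - 28*a - 16) - 128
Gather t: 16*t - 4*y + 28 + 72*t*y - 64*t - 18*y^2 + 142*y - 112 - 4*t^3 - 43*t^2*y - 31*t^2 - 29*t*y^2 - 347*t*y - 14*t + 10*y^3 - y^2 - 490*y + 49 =-4*t^3 + t^2*(-43*y - 31) + t*(-29*y^2 - 275*y - 62) + 10*y^3 - 19*y^2 - 352*y - 35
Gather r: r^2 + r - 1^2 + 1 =r^2 + r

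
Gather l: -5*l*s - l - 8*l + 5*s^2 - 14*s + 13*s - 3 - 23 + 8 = l*(-5*s - 9) + 5*s^2 - s - 18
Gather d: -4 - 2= -6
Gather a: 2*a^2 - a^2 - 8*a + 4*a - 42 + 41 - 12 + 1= a^2 - 4*a - 12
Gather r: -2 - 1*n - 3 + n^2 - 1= n^2 - n - 6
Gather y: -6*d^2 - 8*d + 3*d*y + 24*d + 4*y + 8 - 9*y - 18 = -6*d^2 + 16*d + y*(3*d - 5) - 10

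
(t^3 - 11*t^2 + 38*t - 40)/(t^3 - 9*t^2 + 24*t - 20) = (t - 4)/(t - 2)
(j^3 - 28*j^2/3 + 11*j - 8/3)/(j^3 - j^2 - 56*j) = (3*j^2 - 4*j + 1)/(3*j*(j + 7))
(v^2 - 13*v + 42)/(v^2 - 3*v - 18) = (v - 7)/(v + 3)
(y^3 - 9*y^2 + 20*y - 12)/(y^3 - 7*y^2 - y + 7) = (y^2 - 8*y + 12)/(y^2 - 6*y - 7)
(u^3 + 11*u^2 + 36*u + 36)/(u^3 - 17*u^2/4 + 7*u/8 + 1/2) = 8*(u^3 + 11*u^2 + 36*u + 36)/(8*u^3 - 34*u^2 + 7*u + 4)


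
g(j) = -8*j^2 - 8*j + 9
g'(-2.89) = 38.24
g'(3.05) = -56.80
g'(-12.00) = 184.00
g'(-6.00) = 88.00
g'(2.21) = -43.36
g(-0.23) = 10.42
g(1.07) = -8.72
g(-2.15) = -10.78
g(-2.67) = -26.67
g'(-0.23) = -4.32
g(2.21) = -47.75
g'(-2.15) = 26.40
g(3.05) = -89.82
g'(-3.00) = 40.00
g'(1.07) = -25.12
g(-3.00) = -39.00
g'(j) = -16*j - 8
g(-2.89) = -34.70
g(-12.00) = -1047.00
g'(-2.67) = 34.72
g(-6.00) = -231.00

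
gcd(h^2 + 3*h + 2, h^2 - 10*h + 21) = 1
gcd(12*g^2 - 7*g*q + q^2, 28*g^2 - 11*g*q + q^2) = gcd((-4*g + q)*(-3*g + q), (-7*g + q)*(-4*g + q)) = -4*g + q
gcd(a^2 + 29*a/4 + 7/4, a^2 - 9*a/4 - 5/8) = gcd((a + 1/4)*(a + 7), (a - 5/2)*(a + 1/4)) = a + 1/4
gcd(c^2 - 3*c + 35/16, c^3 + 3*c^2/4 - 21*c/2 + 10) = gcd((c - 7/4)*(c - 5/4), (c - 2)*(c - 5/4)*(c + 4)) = c - 5/4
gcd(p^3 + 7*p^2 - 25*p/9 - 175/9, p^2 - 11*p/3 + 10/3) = p - 5/3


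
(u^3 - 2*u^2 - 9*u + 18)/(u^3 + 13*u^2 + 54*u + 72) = (u^2 - 5*u + 6)/(u^2 + 10*u + 24)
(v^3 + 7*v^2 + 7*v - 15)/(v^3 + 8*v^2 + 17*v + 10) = (v^2 + 2*v - 3)/(v^2 + 3*v + 2)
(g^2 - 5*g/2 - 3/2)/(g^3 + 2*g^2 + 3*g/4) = 2*(g - 3)/(g*(2*g + 3))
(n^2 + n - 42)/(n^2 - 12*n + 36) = (n + 7)/(n - 6)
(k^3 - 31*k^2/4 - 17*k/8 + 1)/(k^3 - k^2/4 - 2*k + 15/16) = 2*(8*k^3 - 62*k^2 - 17*k + 8)/(16*k^3 - 4*k^2 - 32*k + 15)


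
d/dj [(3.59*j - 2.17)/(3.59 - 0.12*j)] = (1.515324*j - 45.333443)/(0.12*j - 3.59)^3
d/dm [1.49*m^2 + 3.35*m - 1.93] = 2.98*m + 3.35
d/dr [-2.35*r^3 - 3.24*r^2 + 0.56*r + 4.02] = -7.05*r^2 - 6.48*r + 0.56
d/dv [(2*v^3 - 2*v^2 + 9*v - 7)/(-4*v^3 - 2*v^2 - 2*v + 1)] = (-12*v^4 + 64*v^3 - 56*v^2 - 32*v - 5)/(16*v^6 + 16*v^5 + 20*v^4 - 4*v + 1)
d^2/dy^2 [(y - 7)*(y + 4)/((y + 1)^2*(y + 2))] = 2*(y^4 - 11*y^3 - 198*y^2 - 556*y - 442)/(y^7 + 10*y^6 + 42*y^5 + 96*y^4 + 129*y^3 + 102*y^2 + 44*y + 8)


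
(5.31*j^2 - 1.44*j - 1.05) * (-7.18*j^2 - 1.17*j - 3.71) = -38.1258*j^4 + 4.1265*j^3 - 10.4763*j^2 + 6.5709*j + 3.8955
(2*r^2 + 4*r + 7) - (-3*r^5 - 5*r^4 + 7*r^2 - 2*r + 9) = 3*r^5 + 5*r^4 - 5*r^2 + 6*r - 2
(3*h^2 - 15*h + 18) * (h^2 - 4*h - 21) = 3*h^4 - 27*h^3 + 15*h^2 + 243*h - 378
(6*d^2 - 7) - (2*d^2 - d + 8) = 4*d^2 + d - 15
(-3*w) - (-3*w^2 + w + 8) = 3*w^2 - 4*w - 8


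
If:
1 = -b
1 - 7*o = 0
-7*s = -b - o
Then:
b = -1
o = 1/7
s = -6/49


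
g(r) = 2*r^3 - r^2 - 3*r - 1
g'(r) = 6*r^2 - 2*r - 3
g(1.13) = -2.78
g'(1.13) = 2.40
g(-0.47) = -0.02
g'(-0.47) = -0.73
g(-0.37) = -0.13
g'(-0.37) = -1.44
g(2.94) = 32.36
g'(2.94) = 42.98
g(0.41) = -2.26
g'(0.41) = -2.81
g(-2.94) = -51.65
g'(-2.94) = 54.74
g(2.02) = 5.34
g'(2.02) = 17.44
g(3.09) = 39.19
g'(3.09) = 48.11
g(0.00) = -1.00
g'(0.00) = -3.00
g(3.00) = 35.00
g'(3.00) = 45.00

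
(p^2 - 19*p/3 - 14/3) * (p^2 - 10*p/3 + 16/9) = p^4 - 29*p^3/3 + 164*p^2/9 + 116*p/27 - 224/27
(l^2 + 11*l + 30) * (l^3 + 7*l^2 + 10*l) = l^5 + 18*l^4 + 117*l^3 + 320*l^2 + 300*l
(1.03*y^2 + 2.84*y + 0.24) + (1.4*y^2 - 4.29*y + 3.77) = 2.43*y^2 - 1.45*y + 4.01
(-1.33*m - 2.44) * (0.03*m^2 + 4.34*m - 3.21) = -0.0399*m^3 - 5.8454*m^2 - 6.3203*m + 7.8324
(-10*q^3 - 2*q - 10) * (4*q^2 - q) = -40*q^5 + 10*q^4 - 8*q^3 - 38*q^2 + 10*q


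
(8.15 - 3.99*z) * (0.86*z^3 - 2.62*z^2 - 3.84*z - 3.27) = -3.4314*z^4 + 17.4628*z^3 - 6.0314*z^2 - 18.2487*z - 26.6505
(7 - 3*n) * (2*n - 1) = -6*n^2 + 17*n - 7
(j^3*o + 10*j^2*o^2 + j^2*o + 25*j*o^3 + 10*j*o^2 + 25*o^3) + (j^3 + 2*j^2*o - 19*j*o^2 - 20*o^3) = j^3*o + j^3 + 10*j^2*o^2 + 3*j^2*o + 25*j*o^3 - 9*j*o^2 + 5*o^3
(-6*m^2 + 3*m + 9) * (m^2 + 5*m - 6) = -6*m^4 - 27*m^3 + 60*m^2 + 27*m - 54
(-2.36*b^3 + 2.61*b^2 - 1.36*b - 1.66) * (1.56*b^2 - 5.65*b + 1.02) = -3.6816*b^5 + 17.4056*b^4 - 19.2753*b^3 + 7.7566*b^2 + 7.9918*b - 1.6932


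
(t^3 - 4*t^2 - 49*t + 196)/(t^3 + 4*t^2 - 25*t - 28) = (t - 7)/(t + 1)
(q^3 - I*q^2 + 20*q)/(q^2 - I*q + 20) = q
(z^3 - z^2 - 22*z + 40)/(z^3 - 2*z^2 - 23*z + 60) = (z - 2)/(z - 3)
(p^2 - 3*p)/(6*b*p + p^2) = (p - 3)/(6*b + p)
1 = 1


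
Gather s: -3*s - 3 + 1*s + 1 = -2*s - 2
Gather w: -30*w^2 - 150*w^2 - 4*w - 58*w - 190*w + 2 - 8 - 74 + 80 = -180*w^2 - 252*w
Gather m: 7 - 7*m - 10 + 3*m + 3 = -4*m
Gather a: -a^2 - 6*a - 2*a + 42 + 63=-a^2 - 8*a + 105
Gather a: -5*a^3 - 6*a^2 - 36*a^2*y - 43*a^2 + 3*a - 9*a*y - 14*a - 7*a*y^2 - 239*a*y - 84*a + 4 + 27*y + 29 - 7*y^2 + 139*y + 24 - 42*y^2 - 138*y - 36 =-5*a^3 + a^2*(-36*y - 49) + a*(-7*y^2 - 248*y - 95) - 49*y^2 + 28*y + 21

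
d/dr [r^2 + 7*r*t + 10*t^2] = 2*r + 7*t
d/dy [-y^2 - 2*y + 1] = -2*y - 2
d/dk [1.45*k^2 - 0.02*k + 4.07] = 2.9*k - 0.02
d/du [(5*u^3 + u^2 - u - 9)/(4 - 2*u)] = (-10*u^3 + 29*u^2 + 4*u - 11)/(2*(u^2 - 4*u + 4))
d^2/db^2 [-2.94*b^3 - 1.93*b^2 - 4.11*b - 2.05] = -17.64*b - 3.86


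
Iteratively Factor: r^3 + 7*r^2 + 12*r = (r + 3)*(r^2 + 4*r) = (r + 3)*(r + 4)*(r)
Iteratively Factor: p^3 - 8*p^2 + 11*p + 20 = (p - 4)*(p^2 - 4*p - 5) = (p - 5)*(p - 4)*(p + 1)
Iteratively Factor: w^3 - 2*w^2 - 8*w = (w)*(w^2 - 2*w - 8) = w*(w + 2)*(w - 4)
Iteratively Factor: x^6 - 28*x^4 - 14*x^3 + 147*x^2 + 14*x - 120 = (x - 1)*(x^5 + x^4 - 27*x^3 - 41*x^2 + 106*x + 120) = (x - 1)*(x + 4)*(x^4 - 3*x^3 - 15*x^2 + 19*x + 30) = (x - 5)*(x - 1)*(x + 4)*(x^3 + 2*x^2 - 5*x - 6) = (x - 5)*(x - 1)*(x + 3)*(x + 4)*(x^2 - x - 2) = (x - 5)*(x - 2)*(x - 1)*(x + 3)*(x + 4)*(x + 1)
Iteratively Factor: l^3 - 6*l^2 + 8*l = (l)*(l^2 - 6*l + 8) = l*(l - 2)*(l - 4)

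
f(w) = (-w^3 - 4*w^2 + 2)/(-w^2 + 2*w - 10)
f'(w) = (2*w - 2)*(-w^3 - 4*w^2 + 2)/(-w^2 + 2*w - 10)^2 + (-3*w^2 - 8*w)/(-w^2 + 2*w - 10)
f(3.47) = 5.82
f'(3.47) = 2.33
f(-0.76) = -0.01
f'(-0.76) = -0.36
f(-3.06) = 0.27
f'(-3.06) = 0.23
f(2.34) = 3.03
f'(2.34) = 2.50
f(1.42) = 0.97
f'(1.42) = 1.81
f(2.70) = 3.94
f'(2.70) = 2.53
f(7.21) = 12.21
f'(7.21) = 1.30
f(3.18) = 5.13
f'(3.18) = 2.43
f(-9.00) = -3.73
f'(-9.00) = 0.88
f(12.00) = 17.71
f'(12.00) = 1.06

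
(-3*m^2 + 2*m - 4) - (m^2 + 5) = -4*m^2 + 2*m - 9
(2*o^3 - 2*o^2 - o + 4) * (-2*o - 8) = -4*o^4 - 12*o^3 + 18*o^2 - 32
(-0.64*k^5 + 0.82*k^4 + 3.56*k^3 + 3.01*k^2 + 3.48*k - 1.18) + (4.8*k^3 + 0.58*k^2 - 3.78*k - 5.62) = -0.64*k^5 + 0.82*k^4 + 8.36*k^3 + 3.59*k^2 - 0.3*k - 6.8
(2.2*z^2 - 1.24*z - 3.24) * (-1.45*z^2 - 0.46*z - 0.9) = -3.19*z^4 + 0.786*z^3 + 3.2884*z^2 + 2.6064*z + 2.916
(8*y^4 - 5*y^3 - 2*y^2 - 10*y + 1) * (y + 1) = 8*y^5 + 3*y^4 - 7*y^3 - 12*y^2 - 9*y + 1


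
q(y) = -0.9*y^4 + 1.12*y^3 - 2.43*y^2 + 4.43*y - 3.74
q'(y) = -3.6*y^3 + 3.36*y^2 - 4.86*y + 4.43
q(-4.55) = -565.44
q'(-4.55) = 435.21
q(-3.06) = -151.05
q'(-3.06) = 153.91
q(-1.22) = -16.79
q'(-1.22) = 21.90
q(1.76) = -6.00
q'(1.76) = -13.34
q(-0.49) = -6.68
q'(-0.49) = 8.04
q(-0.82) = -10.03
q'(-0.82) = 12.66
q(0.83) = -1.52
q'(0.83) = 0.65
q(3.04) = -58.13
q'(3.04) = -80.43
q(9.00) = -5249.12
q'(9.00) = -2391.55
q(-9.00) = -6961.82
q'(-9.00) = 2944.73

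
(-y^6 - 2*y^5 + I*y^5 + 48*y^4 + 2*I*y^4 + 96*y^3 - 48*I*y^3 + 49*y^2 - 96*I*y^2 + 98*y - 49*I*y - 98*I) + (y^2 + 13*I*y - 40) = -y^6 - 2*y^5 + I*y^5 + 48*y^4 + 2*I*y^4 + 96*y^3 - 48*I*y^3 + 50*y^2 - 96*I*y^2 + 98*y - 36*I*y - 40 - 98*I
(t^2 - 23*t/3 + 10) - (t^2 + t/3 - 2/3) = 32/3 - 8*t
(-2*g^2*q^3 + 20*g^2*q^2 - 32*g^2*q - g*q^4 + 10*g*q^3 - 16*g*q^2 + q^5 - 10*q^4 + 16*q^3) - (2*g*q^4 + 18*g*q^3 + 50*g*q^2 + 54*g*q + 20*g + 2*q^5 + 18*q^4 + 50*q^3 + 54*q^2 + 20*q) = -2*g^2*q^3 + 20*g^2*q^2 - 32*g^2*q - 3*g*q^4 - 8*g*q^3 - 66*g*q^2 - 54*g*q - 20*g - q^5 - 28*q^4 - 34*q^3 - 54*q^2 - 20*q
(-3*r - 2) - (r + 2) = -4*r - 4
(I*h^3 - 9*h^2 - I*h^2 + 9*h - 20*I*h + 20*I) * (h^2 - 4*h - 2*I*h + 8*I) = I*h^5 - 7*h^4 - 5*I*h^4 + 35*h^3 + 2*I*h^3 - 68*h^2 + 10*I*h^2 + 200*h - 8*I*h - 160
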